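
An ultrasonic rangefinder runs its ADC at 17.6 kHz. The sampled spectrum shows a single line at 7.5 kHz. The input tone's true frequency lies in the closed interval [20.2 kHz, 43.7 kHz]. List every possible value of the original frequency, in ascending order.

Frequencies that alias to 7.5 kHz are k·fs ± 7.5 kHz for integer k ≥ 0.
k=0: 7.5 kHz.
k=1: 10.1 kHz, 25.1 kHz.
k=2: 27.7 kHz, 42.7 kHz.
k=3: 45.3 kHz, 60.3 kHz.
Within [20.2 kHz, 43.7 kHz]: 25.1 kHz, 27.7 kHz, 42.7 kHz.

25.1 kHz, 27.7 kHz, 42.7 kHz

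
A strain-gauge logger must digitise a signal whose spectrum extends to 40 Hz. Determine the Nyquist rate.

Nyquist rate = 2 × 40 Hz = 80 Hz.

80 Hz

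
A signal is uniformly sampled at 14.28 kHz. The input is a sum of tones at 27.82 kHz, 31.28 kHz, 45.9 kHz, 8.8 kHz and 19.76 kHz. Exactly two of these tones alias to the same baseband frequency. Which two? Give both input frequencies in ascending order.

8.8 kHz, 19.76 kHz

fs/2 = 7.14 kHz.
27.82 kHz mod fs = 13.54 kHz.
13.54 kHz > fs/2 = 7.14 kHz, folds to fs − 13.54 kHz = 0.74 kHz.
31.28 kHz mod fs = 2.72 kHz.
2.72 kHz ≤ fs/2 = 7.14 kHz, appears at 2.72 kHz.
45.9 kHz mod fs = 3.06 kHz.
3.06 kHz ≤ fs/2 = 7.14 kHz, appears at 3.06 kHz.
8.8 kHz > fs/2 = 7.14 kHz, folds to fs − 8.8 kHz = 5.48 kHz.
19.76 kHz mod fs = 5.48 kHz.
5.48 kHz ≤ fs/2 = 7.14 kHz, appears at 5.48 kHz.
8.8 kHz and 19.76 kHz both map to 5.48 kHz.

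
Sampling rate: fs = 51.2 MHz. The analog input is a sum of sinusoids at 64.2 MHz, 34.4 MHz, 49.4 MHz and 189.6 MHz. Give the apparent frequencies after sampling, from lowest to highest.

fs/2 = 25.6 MHz.
64.2 MHz mod fs = 13 MHz.
13 MHz ≤ fs/2 = 25.6 MHz, appears at 13 MHz.
34.4 MHz > fs/2 = 25.6 MHz, folds to fs − 34.4 MHz = 16.8 MHz.
49.4 MHz > fs/2 = 25.6 MHz, folds to fs − 49.4 MHz = 1.8 MHz.
189.6 MHz mod fs = 36 MHz.
36 MHz > fs/2 = 25.6 MHz, folds to fs − 36 MHz = 15.2 MHz.
Distinct values: {1.8 MHz, 13 MHz, 15.2 MHz, 16.8 MHz}.

1.8 MHz, 13 MHz, 15.2 MHz, 16.8 MHz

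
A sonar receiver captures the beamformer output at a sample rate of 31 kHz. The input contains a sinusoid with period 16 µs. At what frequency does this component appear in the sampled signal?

0.5 kHz

T = 16 µs → f = 1/T = 62.5 kHz.
62.5 kHz mod fs = 0.5 kHz.
0.5 kHz ≤ fs/2 = 15.5 kHz, appears at 0.5 kHz.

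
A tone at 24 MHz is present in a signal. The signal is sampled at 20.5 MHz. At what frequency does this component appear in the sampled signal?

3.5 MHz

24 MHz mod fs = 3.5 MHz.
3.5 MHz ≤ fs/2 = 10.25 MHz, appears at 3.5 MHz.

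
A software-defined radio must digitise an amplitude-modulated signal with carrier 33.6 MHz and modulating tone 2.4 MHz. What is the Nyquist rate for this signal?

72 MHz

AM sidebands sit at fc ± fm = 31.2 MHz and 36 MHz.
Highest-frequency component: 36 MHz.
Nyquist rate = 2 × 36 MHz = 72 MHz.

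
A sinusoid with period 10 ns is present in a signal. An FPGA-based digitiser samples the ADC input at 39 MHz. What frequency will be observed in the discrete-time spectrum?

T = 10 ns → f = 1/T = 100 MHz.
100 MHz mod fs = 22 MHz.
22 MHz > fs/2 = 19.5 MHz, folds to fs − 22 MHz = 17 MHz.

17 MHz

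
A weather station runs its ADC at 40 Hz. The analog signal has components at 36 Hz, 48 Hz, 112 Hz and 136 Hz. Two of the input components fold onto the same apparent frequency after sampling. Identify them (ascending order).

48 Hz, 112 Hz

fs/2 = 20 Hz.
36 Hz > fs/2 = 20 Hz, folds to fs − 36 Hz = 4 Hz.
48 Hz mod fs = 8 Hz.
8 Hz ≤ fs/2 = 20 Hz, appears at 8 Hz.
112 Hz mod fs = 32 Hz.
32 Hz > fs/2 = 20 Hz, folds to fs − 32 Hz = 8 Hz.
136 Hz mod fs = 16 Hz.
16 Hz ≤ fs/2 = 20 Hz, appears at 16 Hz.
48 Hz and 112 Hz both map to 8 Hz.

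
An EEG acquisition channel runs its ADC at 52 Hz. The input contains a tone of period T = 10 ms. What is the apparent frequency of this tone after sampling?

T = 10 ms → f = 1/T = 100 Hz.
100 Hz mod fs = 48 Hz.
48 Hz > fs/2 = 26 Hz, folds to fs − 48 Hz = 4 Hz.

4 Hz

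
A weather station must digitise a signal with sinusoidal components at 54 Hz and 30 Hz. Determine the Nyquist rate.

108 Hz

Highest-frequency component: 54 Hz.
Nyquist rate = 2 × 54 Hz = 108 Hz.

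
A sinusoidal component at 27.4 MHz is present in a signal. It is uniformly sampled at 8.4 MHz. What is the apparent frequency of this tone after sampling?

27.4 MHz mod fs = 2.2 MHz.
2.2 MHz ≤ fs/2 = 4.2 MHz, appears at 2.2 MHz.

2.2 MHz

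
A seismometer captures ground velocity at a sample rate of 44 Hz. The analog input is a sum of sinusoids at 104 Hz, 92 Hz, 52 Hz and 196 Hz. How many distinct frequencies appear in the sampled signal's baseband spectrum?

fs/2 = 22 Hz.
104 Hz mod fs = 16 Hz.
16 Hz ≤ fs/2 = 22 Hz, appears at 16 Hz.
92 Hz mod fs = 4 Hz.
4 Hz ≤ fs/2 = 22 Hz, appears at 4 Hz.
52 Hz mod fs = 8 Hz.
8 Hz ≤ fs/2 = 22 Hz, appears at 8 Hz.
196 Hz mod fs = 20 Hz.
20 Hz ≤ fs/2 = 22 Hz, appears at 20 Hz.
Distinct values: {4 Hz, 8 Hz, 16 Hz, 20 Hz} → 4.

4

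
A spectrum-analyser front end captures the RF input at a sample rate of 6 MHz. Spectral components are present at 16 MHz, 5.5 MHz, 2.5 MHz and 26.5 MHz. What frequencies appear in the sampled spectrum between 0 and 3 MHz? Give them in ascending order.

0.5 MHz, 2 MHz, 2.5 MHz

fs/2 = 3 MHz.
16 MHz mod fs = 4 MHz.
4 MHz > fs/2 = 3 MHz, folds to fs − 4 MHz = 2 MHz.
5.5 MHz > fs/2 = 3 MHz, folds to fs − 5.5 MHz = 0.5 MHz.
2.5 MHz ≤ fs/2 = 3 MHz, passes unchanged.
26.5 MHz mod fs = 2.5 MHz.
2.5 MHz ≤ fs/2 = 3 MHz, appears at 2.5 MHz.
Distinct values: {0.5 MHz, 2 MHz, 2.5 MHz}.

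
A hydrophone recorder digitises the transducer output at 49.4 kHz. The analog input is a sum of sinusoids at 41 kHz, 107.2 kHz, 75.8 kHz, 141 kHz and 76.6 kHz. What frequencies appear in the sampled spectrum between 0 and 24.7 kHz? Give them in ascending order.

7.2 kHz, 8.4 kHz, 22.2 kHz, 23 kHz

fs/2 = 24.7 kHz.
41 kHz > fs/2 = 24.7 kHz, folds to fs − 41 kHz = 8.4 kHz.
107.2 kHz mod fs = 8.4 kHz.
8.4 kHz ≤ fs/2 = 24.7 kHz, appears at 8.4 kHz.
75.8 kHz mod fs = 26.4 kHz.
26.4 kHz > fs/2 = 24.7 kHz, folds to fs − 26.4 kHz = 23 kHz.
141 kHz mod fs = 42.2 kHz.
42.2 kHz > fs/2 = 24.7 kHz, folds to fs − 42.2 kHz = 7.2 kHz.
76.6 kHz mod fs = 27.2 kHz.
27.2 kHz > fs/2 = 24.7 kHz, folds to fs − 27.2 kHz = 22.2 kHz.
Distinct values: {7.2 kHz, 8.4 kHz, 22.2 kHz, 23 kHz}.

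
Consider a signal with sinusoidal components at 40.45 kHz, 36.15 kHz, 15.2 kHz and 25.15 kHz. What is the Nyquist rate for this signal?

Highest-frequency component: 40.45 kHz.
Nyquist rate = 2 × 40.45 kHz = 80.9 kHz.

80.9 kHz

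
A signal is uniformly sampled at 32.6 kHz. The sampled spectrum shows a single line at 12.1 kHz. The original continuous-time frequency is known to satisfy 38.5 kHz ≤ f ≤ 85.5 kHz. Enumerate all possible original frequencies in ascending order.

44.7 kHz, 53.1 kHz, 77.3 kHz

Frequencies that alias to 12.1 kHz are k·fs ± 12.1 kHz for integer k ≥ 0.
k=0: 12.1 kHz.
k=1: 20.5 kHz, 44.7 kHz.
k=2: 53.1 kHz, 77.3 kHz.
k=3: 85.7 kHz, 109.9 kHz.
Within [38.5 kHz, 85.5 kHz]: 44.7 kHz, 53.1 kHz, 77.3 kHz.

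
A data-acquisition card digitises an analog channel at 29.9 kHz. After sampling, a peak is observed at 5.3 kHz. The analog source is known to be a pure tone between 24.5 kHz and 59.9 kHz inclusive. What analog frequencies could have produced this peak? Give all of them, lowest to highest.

Frequencies that alias to 5.3 kHz are k·fs ± 5.3 kHz for integer k ≥ 0.
k=0: 5.3 kHz.
k=1: 24.6 kHz, 35.2 kHz.
k=2: 54.5 kHz, 65.1 kHz.
k=3: 84.4 kHz, 95 kHz.
Within [24.5 kHz, 59.9 kHz]: 24.6 kHz, 35.2 kHz, 54.5 kHz.

24.6 kHz, 35.2 kHz, 54.5 kHz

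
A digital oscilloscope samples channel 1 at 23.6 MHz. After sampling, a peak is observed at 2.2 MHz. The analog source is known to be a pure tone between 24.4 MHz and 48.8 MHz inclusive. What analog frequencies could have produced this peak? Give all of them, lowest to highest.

25.8 MHz, 45 MHz

Frequencies that alias to 2.2 MHz are k·fs ± 2.2 MHz for integer k ≥ 0.
k=0: 2.2 MHz.
k=1: 21.4 MHz, 25.8 MHz.
k=2: 45 MHz, 49.4 MHz.
k=3: 68.6 MHz, 73 MHz.
Within [24.4 MHz, 48.8 MHz]: 25.8 MHz, 45 MHz.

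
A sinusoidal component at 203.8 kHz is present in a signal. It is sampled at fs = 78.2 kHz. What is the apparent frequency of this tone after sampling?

30.8 kHz

203.8 kHz mod fs = 47.4 kHz.
47.4 kHz > fs/2 = 39.1 kHz, folds to fs − 47.4 kHz = 30.8 kHz.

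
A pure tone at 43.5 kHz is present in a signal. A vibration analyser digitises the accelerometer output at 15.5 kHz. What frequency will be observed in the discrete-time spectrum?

3 kHz

43.5 kHz mod fs = 12.5 kHz.
12.5 kHz > fs/2 = 7.75 kHz, folds to fs − 12.5 kHz = 3 kHz.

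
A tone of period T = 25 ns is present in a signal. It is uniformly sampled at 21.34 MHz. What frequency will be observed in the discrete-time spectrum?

2.68 MHz

T = 25 ns → f = 1/T = 40 MHz.
40 MHz mod fs = 18.66 MHz.
18.66 MHz > fs/2 = 10.67 MHz, folds to fs − 18.66 MHz = 2.68 MHz.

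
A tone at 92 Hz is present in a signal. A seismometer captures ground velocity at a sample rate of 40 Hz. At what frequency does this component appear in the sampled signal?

92 Hz mod fs = 12 Hz.
12 Hz ≤ fs/2 = 20 Hz, appears at 12 Hz.

12 Hz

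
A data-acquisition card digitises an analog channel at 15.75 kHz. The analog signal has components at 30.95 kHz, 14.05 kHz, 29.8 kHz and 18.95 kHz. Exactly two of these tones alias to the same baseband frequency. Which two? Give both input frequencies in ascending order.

fs/2 = 7.875 kHz.
30.95 kHz mod fs = 15.2 kHz.
15.2 kHz > fs/2 = 7.875 kHz, folds to fs − 15.2 kHz = 0.55 kHz.
14.05 kHz > fs/2 = 7.875 kHz, folds to fs − 14.05 kHz = 1.7 kHz.
29.8 kHz mod fs = 14.05 kHz.
14.05 kHz > fs/2 = 7.875 kHz, folds to fs − 14.05 kHz = 1.7 kHz.
18.95 kHz mod fs = 3.2 kHz.
3.2 kHz ≤ fs/2 = 7.875 kHz, appears at 3.2 kHz.
14.05 kHz and 29.8 kHz both map to 1.7 kHz.

14.05 kHz, 29.8 kHz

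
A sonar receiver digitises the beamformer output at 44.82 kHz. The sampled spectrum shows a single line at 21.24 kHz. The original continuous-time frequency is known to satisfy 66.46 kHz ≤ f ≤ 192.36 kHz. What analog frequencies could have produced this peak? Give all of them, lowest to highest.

Frequencies that alias to 21.24 kHz are k·fs ± 21.24 kHz for integer k ≥ 0.
k=0: 21.24 kHz.
k=1: 23.58 kHz, 66.06 kHz.
k=2: 68.4 kHz, 110.88 kHz.
k=3: 113.22 kHz, 155.7 kHz.
k=4: 158.04 kHz, 200.52 kHz.
k=5: 202.86 kHz, 245.34 kHz.
Within [66.46 kHz, 192.36 kHz]: 68.4 kHz, 110.88 kHz, 113.22 kHz, 155.7 kHz, 158.04 kHz.

68.4 kHz, 110.88 kHz, 113.22 kHz, 155.7 kHz, 158.04 kHz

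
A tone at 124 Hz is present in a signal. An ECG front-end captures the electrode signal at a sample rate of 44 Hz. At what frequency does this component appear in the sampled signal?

124 Hz mod fs = 36 Hz.
36 Hz > fs/2 = 22 Hz, folds to fs − 36 Hz = 8 Hz.

8 Hz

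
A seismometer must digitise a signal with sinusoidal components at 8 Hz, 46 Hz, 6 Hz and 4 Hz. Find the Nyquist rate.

92 Hz

Highest-frequency component: 46 Hz.
Nyquist rate = 2 × 46 Hz = 92 Hz.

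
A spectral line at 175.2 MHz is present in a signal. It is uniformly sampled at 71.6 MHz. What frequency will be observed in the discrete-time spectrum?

175.2 MHz mod fs = 32 MHz.
32 MHz ≤ fs/2 = 35.8 MHz, appears at 32 MHz.

32 MHz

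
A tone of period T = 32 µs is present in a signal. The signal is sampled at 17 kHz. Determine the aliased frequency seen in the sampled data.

2.75 kHz

T = 32 µs → f = 1/T = 31.25 kHz.
31.25 kHz mod fs = 14.25 kHz.
14.25 kHz > fs/2 = 8.5 kHz, folds to fs − 14.25 kHz = 2.75 kHz.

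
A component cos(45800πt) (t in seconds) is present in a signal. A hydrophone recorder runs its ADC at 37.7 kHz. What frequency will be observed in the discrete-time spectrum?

ω = 45800π rad/s → f = ω/(2π) = 22900 Hz = 22.9 kHz.
22.9 kHz > fs/2 = 18.85 kHz, folds to fs − 22.9 kHz = 14.8 kHz.

14.8 kHz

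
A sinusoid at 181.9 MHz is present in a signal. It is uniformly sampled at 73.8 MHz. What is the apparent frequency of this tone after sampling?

181.9 MHz mod fs = 34.3 MHz.
34.3 MHz ≤ fs/2 = 36.9 MHz, appears at 34.3 MHz.

34.3 MHz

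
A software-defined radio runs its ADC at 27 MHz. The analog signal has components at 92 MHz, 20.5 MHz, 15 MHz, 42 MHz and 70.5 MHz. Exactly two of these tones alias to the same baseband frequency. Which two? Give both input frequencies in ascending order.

fs/2 = 13.5 MHz.
92 MHz mod fs = 11 MHz.
11 MHz ≤ fs/2 = 13.5 MHz, appears at 11 MHz.
20.5 MHz > fs/2 = 13.5 MHz, folds to fs − 20.5 MHz = 6.5 MHz.
15 MHz > fs/2 = 13.5 MHz, folds to fs − 15 MHz = 12 MHz.
42 MHz mod fs = 15 MHz.
15 MHz > fs/2 = 13.5 MHz, folds to fs − 15 MHz = 12 MHz.
70.5 MHz mod fs = 16.5 MHz.
16.5 MHz > fs/2 = 13.5 MHz, folds to fs − 16.5 MHz = 10.5 MHz.
15 MHz and 42 MHz both map to 12 MHz.

15 MHz, 42 MHz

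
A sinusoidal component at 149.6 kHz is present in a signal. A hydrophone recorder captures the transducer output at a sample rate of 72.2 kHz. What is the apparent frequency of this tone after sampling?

5.2 kHz

149.6 kHz mod fs = 5.2 kHz.
5.2 kHz ≤ fs/2 = 36.1 kHz, appears at 5.2 kHz.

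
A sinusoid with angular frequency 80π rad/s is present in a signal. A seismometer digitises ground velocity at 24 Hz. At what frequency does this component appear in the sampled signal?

ω = 80π rad/s → f = ω/(2π) = 40 Hz.
40 Hz mod fs = 16 Hz.
16 Hz > fs/2 = 12 Hz, folds to fs − 16 Hz = 8 Hz.

8 Hz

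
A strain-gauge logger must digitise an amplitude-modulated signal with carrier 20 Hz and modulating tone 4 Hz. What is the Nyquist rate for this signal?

48 Hz

AM sidebands sit at fc ± fm = 16 Hz and 24 Hz.
Highest-frequency component: 24 Hz.
Nyquist rate = 2 × 24 Hz = 48 Hz.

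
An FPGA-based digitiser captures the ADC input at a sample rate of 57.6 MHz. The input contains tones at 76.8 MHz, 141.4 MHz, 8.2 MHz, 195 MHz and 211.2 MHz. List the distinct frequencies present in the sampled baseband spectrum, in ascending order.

8.2 MHz, 19.2 MHz, 22.2 MHz, 26.2 MHz

fs/2 = 28.8 MHz.
76.8 MHz mod fs = 19.2 MHz.
19.2 MHz ≤ fs/2 = 28.8 MHz, appears at 19.2 MHz.
141.4 MHz mod fs = 26.2 MHz.
26.2 MHz ≤ fs/2 = 28.8 MHz, appears at 26.2 MHz.
8.2 MHz ≤ fs/2 = 28.8 MHz, passes unchanged.
195 MHz mod fs = 22.2 MHz.
22.2 MHz ≤ fs/2 = 28.8 MHz, appears at 22.2 MHz.
211.2 MHz mod fs = 38.4 MHz.
38.4 MHz > fs/2 = 28.8 MHz, folds to fs − 38.4 MHz = 19.2 MHz.
Distinct values: {8.2 MHz, 19.2 MHz, 22.2 MHz, 26.2 MHz}.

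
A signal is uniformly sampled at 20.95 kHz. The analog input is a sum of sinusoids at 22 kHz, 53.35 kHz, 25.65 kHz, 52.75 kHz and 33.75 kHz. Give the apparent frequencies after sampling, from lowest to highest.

1.05 kHz, 4.7 kHz, 8.15 kHz, 9.5 kHz, 10.1 kHz

fs/2 = 10.475 kHz.
22 kHz mod fs = 1.05 kHz.
1.05 kHz ≤ fs/2 = 10.475 kHz, appears at 1.05 kHz.
53.35 kHz mod fs = 11.45 kHz.
11.45 kHz > fs/2 = 10.475 kHz, folds to fs − 11.45 kHz = 9.5 kHz.
25.65 kHz mod fs = 4.7 kHz.
4.7 kHz ≤ fs/2 = 10.475 kHz, appears at 4.7 kHz.
52.75 kHz mod fs = 10.85 kHz.
10.85 kHz > fs/2 = 10.475 kHz, folds to fs − 10.85 kHz = 10.1 kHz.
33.75 kHz mod fs = 12.8 kHz.
12.8 kHz > fs/2 = 10.475 kHz, folds to fs − 12.8 kHz = 8.15 kHz.
Distinct values: {1.05 kHz, 4.7 kHz, 8.15 kHz, 9.5 kHz, 10.1 kHz}.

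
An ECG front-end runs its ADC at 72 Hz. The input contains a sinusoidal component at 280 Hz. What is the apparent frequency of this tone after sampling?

8 Hz

280 Hz mod fs = 64 Hz.
64 Hz > fs/2 = 36 Hz, folds to fs − 64 Hz = 8 Hz.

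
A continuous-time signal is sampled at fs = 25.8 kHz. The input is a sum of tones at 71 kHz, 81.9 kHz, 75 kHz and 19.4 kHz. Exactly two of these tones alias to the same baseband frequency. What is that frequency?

fs/2 = 12.9 kHz.
71 kHz mod fs = 19.4 kHz.
19.4 kHz > fs/2 = 12.9 kHz, folds to fs − 19.4 kHz = 6.4 kHz.
81.9 kHz mod fs = 4.5 kHz.
4.5 kHz ≤ fs/2 = 12.9 kHz, appears at 4.5 kHz.
75 kHz mod fs = 23.4 kHz.
23.4 kHz > fs/2 = 12.9 kHz, folds to fs − 23.4 kHz = 2.4 kHz.
19.4 kHz > fs/2 = 12.9 kHz, folds to fs − 19.4 kHz = 6.4 kHz.
19.4 kHz and 71 kHz both map to 6.4 kHz.

6.4 kHz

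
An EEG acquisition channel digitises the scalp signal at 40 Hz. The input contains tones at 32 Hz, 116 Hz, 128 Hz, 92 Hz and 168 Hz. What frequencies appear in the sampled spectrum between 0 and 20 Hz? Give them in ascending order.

4 Hz, 8 Hz, 12 Hz

fs/2 = 20 Hz.
32 Hz > fs/2 = 20 Hz, folds to fs − 32 Hz = 8 Hz.
116 Hz mod fs = 36 Hz.
36 Hz > fs/2 = 20 Hz, folds to fs − 36 Hz = 4 Hz.
128 Hz mod fs = 8 Hz.
8 Hz ≤ fs/2 = 20 Hz, appears at 8 Hz.
92 Hz mod fs = 12 Hz.
12 Hz ≤ fs/2 = 20 Hz, appears at 12 Hz.
168 Hz mod fs = 8 Hz.
8 Hz ≤ fs/2 = 20 Hz, appears at 8 Hz.
Distinct values: {4 Hz, 8 Hz, 12 Hz}.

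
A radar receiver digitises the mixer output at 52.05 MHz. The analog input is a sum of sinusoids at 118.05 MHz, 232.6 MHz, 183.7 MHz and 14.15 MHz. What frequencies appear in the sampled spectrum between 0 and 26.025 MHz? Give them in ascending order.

13.95 MHz, 14.15 MHz, 24.4 MHz, 24.5 MHz

fs/2 = 26.025 MHz.
118.05 MHz mod fs = 13.95 MHz.
13.95 MHz ≤ fs/2 = 26.025 MHz, appears at 13.95 MHz.
232.6 MHz mod fs = 24.4 MHz.
24.4 MHz ≤ fs/2 = 26.025 MHz, appears at 24.4 MHz.
183.7 MHz mod fs = 27.55 MHz.
27.55 MHz > fs/2 = 26.025 MHz, folds to fs − 27.55 MHz = 24.5 MHz.
14.15 MHz ≤ fs/2 = 26.025 MHz, passes unchanged.
Distinct values: {13.95 MHz, 14.15 MHz, 24.4 MHz, 24.5 MHz}.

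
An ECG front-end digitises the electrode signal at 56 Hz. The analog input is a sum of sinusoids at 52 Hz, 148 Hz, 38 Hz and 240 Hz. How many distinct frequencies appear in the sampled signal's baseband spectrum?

4

fs/2 = 28 Hz.
52 Hz > fs/2 = 28 Hz, folds to fs − 52 Hz = 4 Hz.
148 Hz mod fs = 36 Hz.
36 Hz > fs/2 = 28 Hz, folds to fs − 36 Hz = 20 Hz.
38 Hz > fs/2 = 28 Hz, folds to fs − 38 Hz = 18 Hz.
240 Hz mod fs = 16 Hz.
16 Hz ≤ fs/2 = 28 Hz, appears at 16 Hz.
Distinct values: {4 Hz, 16 Hz, 18 Hz, 20 Hz} → 4.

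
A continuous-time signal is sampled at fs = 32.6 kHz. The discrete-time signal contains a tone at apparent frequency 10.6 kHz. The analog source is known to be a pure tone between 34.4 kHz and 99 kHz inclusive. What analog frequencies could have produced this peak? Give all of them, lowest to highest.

43.2 kHz, 54.6 kHz, 75.8 kHz, 87.2 kHz

Frequencies that alias to 10.6 kHz are k·fs ± 10.6 kHz for integer k ≥ 0.
k=0: 10.6 kHz.
k=1: 22 kHz, 43.2 kHz.
k=2: 54.6 kHz, 75.8 kHz.
k=3: 87.2 kHz, 108.4 kHz.
k=4: 119.8 kHz, 141 kHz.
Within [34.4 kHz, 99 kHz]: 43.2 kHz, 54.6 kHz, 75.8 kHz, 87.2 kHz.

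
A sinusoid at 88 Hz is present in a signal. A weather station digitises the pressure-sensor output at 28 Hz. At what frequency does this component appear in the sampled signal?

4 Hz

88 Hz mod fs = 4 Hz.
4 Hz ≤ fs/2 = 14 Hz, appears at 4 Hz.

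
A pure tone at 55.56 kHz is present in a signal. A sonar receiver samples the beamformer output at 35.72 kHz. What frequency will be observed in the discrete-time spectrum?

15.88 kHz

55.56 kHz mod fs = 19.84 kHz.
19.84 kHz > fs/2 = 17.86 kHz, folds to fs − 19.84 kHz = 15.88 kHz.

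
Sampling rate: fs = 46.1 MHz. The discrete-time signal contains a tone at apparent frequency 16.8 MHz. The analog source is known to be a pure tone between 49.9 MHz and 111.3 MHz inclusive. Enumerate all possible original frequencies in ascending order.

62.9 MHz, 75.4 MHz, 109 MHz

Frequencies that alias to 16.8 MHz are k·fs ± 16.8 MHz for integer k ≥ 0.
k=0: 16.8 MHz.
k=1: 29.3 MHz, 62.9 MHz.
k=2: 75.4 MHz, 109 MHz.
k=3: 121.5 MHz, 155.1 MHz.
Within [49.9 MHz, 111.3 MHz]: 62.9 MHz, 75.4 MHz, 109 MHz.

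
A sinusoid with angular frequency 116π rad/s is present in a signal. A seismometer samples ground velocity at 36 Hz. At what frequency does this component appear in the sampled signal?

ω = 116π rad/s → f = ω/(2π) = 58 Hz.
58 Hz mod fs = 22 Hz.
22 Hz > fs/2 = 18 Hz, folds to fs − 22 Hz = 14 Hz.

14 Hz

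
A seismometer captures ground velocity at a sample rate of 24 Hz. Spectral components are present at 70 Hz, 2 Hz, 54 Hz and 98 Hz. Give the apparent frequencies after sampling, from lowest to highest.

fs/2 = 12 Hz.
70 Hz mod fs = 22 Hz.
22 Hz > fs/2 = 12 Hz, folds to fs − 22 Hz = 2 Hz.
2 Hz ≤ fs/2 = 12 Hz, passes unchanged.
54 Hz mod fs = 6 Hz.
6 Hz ≤ fs/2 = 12 Hz, appears at 6 Hz.
98 Hz mod fs = 2 Hz.
2 Hz ≤ fs/2 = 12 Hz, appears at 2 Hz.
Distinct values: {2 Hz, 6 Hz}.

2 Hz, 6 Hz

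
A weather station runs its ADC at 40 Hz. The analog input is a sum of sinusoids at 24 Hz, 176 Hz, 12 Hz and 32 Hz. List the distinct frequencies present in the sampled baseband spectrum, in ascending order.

8 Hz, 12 Hz, 16 Hz

fs/2 = 20 Hz.
24 Hz > fs/2 = 20 Hz, folds to fs − 24 Hz = 16 Hz.
176 Hz mod fs = 16 Hz.
16 Hz ≤ fs/2 = 20 Hz, appears at 16 Hz.
12 Hz ≤ fs/2 = 20 Hz, passes unchanged.
32 Hz > fs/2 = 20 Hz, folds to fs − 32 Hz = 8 Hz.
Distinct values: {8 Hz, 12 Hz, 16 Hz}.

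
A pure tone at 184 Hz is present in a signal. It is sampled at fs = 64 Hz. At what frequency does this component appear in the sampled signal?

184 Hz mod fs = 56 Hz.
56 Hz > fs/2 = 32 Hz, folds to fs − 56 Hz = 8 Hz.

8 Hz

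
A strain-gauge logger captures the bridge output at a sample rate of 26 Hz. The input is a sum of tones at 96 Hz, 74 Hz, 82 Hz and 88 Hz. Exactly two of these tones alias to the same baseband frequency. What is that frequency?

fs/2 = 13 Hz.
96 Hz mod fs = 18 Hz.
18 Hz > fs/2 = 13 Hz, folds to fs − 18 Hz = 8 Hz.
74 Hz mod fs = 22 Hz.
22 Hz > fs/2 = 13 Hz, folds to fs − 22 Hz = 4 Hz.
82 Hz mod fs = 4 Hz.
4 Hz ≤ fs/2 = 13 Hz, appears at 4 Hz.
88 Hz mod fs = 10 Hz.
10 Hz ≤ fs/2 = 13 Hz, appears at 10 Hz.
74 Hz and 82 Hz both map to 4 Hz.

4 Hz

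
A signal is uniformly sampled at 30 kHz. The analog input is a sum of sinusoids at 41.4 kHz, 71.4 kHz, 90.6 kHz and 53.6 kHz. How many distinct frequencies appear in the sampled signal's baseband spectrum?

3

fs/2 = 15 kHz.
41.4 kHz mod fs = 11.4 kHz.
11.4 kHz ≤ fs/2 = 15 kHz, appears at 11.4 kHz.
71.4 kHz mod fs = 11.4 kHz.
11.4 kHz ≤ fs/2 = 15 kHz, appears at 11.4 kHz.
90.6 kHz mod fs = 0.6 kHz.
0.6 kHz ≤ fs/2 = 15 kHz, appears at 0.6 kHz.
53.6 kHz mod fs = 23.6 kHz.
23.6 kHz > fs/2 = 15 kHz, folds to fs − 23.6 kHz = 6.4 kHz.
Distinct values: {0.6 kHz, 6.4 kHz, 11.4 kHz} → 3.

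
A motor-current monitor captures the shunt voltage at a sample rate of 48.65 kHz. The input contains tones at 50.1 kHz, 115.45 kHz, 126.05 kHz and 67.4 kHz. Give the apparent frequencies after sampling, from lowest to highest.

fs/2 = 24.325 kHz.
50.1 kHz mod fs = 1.45 kHz.
1.45 kHz ≤ fs/2 = 24.325 kHz, appears at 1.45 kHz.
115.45 kHz mod fs = 18.15 kHz.
18.15 kHz ≤ fs/2 = 24.325 kHz, appears at 18.15 kHz.
126.05 kHz mod fs = 28.75 kHz.
28.75 kHz > fs/2 = 24.325 kHz, folds to fs − 28.75 kHz = 19.9 kHz.
67.4 kHz mod fs = 18.75 kHz.
18.75 kHz ≤ fs/2 = 24.325 kHz, appears at 18.75 kHz.
Distinct values: {1.45 kHz, 18.15 kHz, 18.75 kHz, 19.9 kHz}.

1.45 kHz, 18.15 kHz, 18.75 kHz, 19.9 kHz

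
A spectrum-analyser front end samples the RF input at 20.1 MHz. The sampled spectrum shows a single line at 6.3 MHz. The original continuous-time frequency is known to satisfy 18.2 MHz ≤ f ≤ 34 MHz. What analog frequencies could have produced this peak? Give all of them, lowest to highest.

26.4 MHz, 33.9 MHz

Frequencies that alias to 6.3 MHz are k·fs ± 6.3 MHz for integer k ≥ 0.
k=0: 6.3 MHz.
k=1: 13.8 MHz, 26.4 MHz.
k=2: 33.9 MHz, 46.5 MHz.
k=3: 54 MHz, 66.6 MHz.
Within [18.2 MHz, 34 MHz]: 26.4 MHz, 33.9 MHz.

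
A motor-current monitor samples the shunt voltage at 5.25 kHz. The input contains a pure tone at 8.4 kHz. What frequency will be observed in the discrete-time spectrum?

8.4 kHz mod fs = 3.15 kHz.
3.15 kHz > fs/2 = 2.625 kHz, folds to fs − 3.15 kHz = 2.1 kHz.

2.1 kHz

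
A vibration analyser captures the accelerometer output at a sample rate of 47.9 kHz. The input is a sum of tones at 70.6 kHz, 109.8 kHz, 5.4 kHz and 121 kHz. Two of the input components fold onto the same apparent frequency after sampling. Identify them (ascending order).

70.6 kHz, 121 kHz

fs/2 = 23.95 kHz.
70.6 kHz mod fs = 22.7 kHz.
22.7 kHz ≤ fs/2 = 23.95 kHz, appears at 22.7 kHz.
109.8 kHz mod fs = 14 kHz.
14 kHz ≤ fs/2 = 23.95 kHz, appears at 14 kHz.
5.4 kHz ≤ fs/2 = 23.95 kHz, passes unchanged.
121 kHz mod fs = 25.2 kHz.
25.2 kHz > fs/2 = 23.95 kHz, folds to fs − 25.2 kHz = 22.7 kHz.
70.6 kHz and 121 kHz both map to 22.7 kHz.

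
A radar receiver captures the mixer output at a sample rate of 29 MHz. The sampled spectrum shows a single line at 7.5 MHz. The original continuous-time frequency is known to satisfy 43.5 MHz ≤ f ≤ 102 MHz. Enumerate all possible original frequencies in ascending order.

50.5 MHz, 65.5 MHz, 79.5 MHz, 94.5 MHz

Frequencies that alias to 7.5 MHz are k·fs ± 7.5 MHz for integer k ≥ 0.
k=0: 7.5 MHz.
k=1: 21.5 MHz, 36.5 MHz.
k=2: 50.5 MHz, 65.5 MHz.
k=3: 79.5 MHz, 94.5 MHz.
k=4: 108.5 MHz, 123.5 MHz.
Within [43.5 MHz, 102 MHz]: 50.5 MHz, 65.5 MHz, 79.5 MHz, 94.5 MHz.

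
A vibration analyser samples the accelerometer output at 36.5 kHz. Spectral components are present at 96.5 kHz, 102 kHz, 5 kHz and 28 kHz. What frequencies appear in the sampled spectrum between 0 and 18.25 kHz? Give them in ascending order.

5 kHz, 7.5 kHz, 8.5 kHz, 13 kHz

fs/2 = 18.25 kHz.
96.5 kHz mod fs = 23.5 kHz.
23.5 kHz > fs/2 = 18.25 kHz, folds to fs − 23.5 kHz = 13 kHz.
102 kHz mod fs = 29 kHz.
29 kHz > fs/2 = 18.25 kHz, folds to fs − 29 kHz = 7.5 kHz.
5 kHz ≤ fs/2 = 18.25 kHz, passes unchanged.
28 kHz > fs/2 = 18.25 kHz, folds to fs − 28 kHz = 8.5 kHz.
Distinct values: {5 kHz, 7.5 kHz, 8.5 kHz, 13 kHz}.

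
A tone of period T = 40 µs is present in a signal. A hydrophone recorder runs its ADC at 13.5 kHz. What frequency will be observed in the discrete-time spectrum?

T = 40 µs → f = 1/T = 25 kHz.
25 kHz mod fs = 11.5 kHz.
11.5 kHz > fs/2 = 6.75 kHz, folds to fs − 11.5 kHz = 2 kHz.

2 kHz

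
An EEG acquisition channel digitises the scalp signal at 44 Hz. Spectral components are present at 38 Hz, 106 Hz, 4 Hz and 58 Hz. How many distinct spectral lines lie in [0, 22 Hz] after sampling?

fs/2 = 22 Hz.
38 Hz > fs/2 = 22 Hz, folds to fs − 38 Hz = 6 Hz.
106 Hz mod fs = 18 Hz.
18 Hz ≤ fs/2 = 22 Hz, appears at 18 Hz.
4 Hz ≤ fs/2 = 22 Hz, passes unchanged.
58 Hz mod fs = 14 Hz.
14 Hz ≤ fs/2 = 22 Hz, appears at 14 Hz.
Distinct values: {4 Hz, 6 Hz, 14 Hz, 18 Hz} → 4.

4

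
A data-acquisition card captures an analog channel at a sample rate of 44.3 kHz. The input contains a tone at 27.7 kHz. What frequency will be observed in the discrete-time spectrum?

27.7 kHz > fs/2 = 22.15 kHz, folds to fs − 27.7 kHz = 16.6 kHz.

16.6 kHz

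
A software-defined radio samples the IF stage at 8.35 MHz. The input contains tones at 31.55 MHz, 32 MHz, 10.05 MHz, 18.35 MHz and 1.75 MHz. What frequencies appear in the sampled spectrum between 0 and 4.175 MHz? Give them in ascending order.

1.4 MHz, 1.65 MHz, 1.7 MHz, 1.75 MHz, 1.85 MHz

fs/2 = 4.175 MHz.
31.55 MHz mod fs = 6.5 MHz.
6.5 MHz > fs/2 = 4.175 MHz, folds to fs − 6.5 MHz = 1.85 MHz.
32 MHz mod fs = 6.95 MHz.
6.95 MHz > fs/2 = 4.175 MHz, folds to fs − 6.95 MHz = 1.4 MHz.
10.05 MHz mod fs = 1.7 MHz.
1.7 MHz ≤ fs/2 = 4.175 MHz, appears at 1.7 MHz.
18.35 MHz mod fs = 1.65 MHz.
1.65 MHz ≤ fs/2 = 4.175 MHz, appears at 1.65 MHz.
1.75 MHz ≤ fs/2 = 4.175 MHz, passes unchanged.
Distinct values: {1.4 MHz, 1.65 MHz, 1.7 MHz, 1.75 MHz, 1.85 MHz}.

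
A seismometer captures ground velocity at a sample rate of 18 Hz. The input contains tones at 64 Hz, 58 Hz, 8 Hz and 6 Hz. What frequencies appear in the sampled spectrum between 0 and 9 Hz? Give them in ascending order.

fs/2 = 9 Hz.
64 Hz mod fs = 10 Hz.
10 Hz > fs/2 = 9 Hz, folds to fs − 10 Hz = 8 Hz.
58 Hz mod fs = 4 Hz.
4 Hz ≤ fs/2 = 9 Hz, appears at 4 Hz.
8 Hz ≤ fs/2 = 9 Hz, passes unchanged.
6 Hz ≤ fs/2 = 9 Hz, passes unchanged.
Distinct values: {4 Hz, 6 Hz, 8 Hz}.

4 Hz, 6 Hz, 8 Hz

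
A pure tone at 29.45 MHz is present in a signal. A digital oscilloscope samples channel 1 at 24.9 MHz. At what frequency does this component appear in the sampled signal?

29.45 MHz mod fs = 4.55 MHz.
4.55 MHz ≤ fs/2 = 12.45 MHz, appears at 4.55 MHz.

4.55 MHz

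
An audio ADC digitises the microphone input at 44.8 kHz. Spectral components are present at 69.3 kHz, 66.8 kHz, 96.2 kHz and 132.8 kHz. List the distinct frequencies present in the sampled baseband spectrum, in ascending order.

1.6 kHz, 6.6 kHz, 20.3 kHz, 22 kHz

fs/2 = 22.4 kHz.
69.3 kHz mod fs = 24.5 kHz.
24.5 kHz > fs/2 = 22.4 kHz, folds to fs − 24.5 kHz = 20.3 kHz.
66.8 kHz mod fs = 22 kHz.
22 kHz ≤ fs/2 = 22.4 kHz, appears at 22 kHz.
96.2 kHz mod fs = 6.6 kHz.
6.6 kHz ≤ fs/2 = 22.4 kHz, appears at 6.6 kHz.
132.8 kHz mod fs = 43.2 kHz.
43.2 kHz > fs/2 = 22.4 kHz, folds to fs − 43.2 kHz = 1.6 kHz.
Distinct values: {1.6 kHz, 6.6 kHz, 20.3 kHz, 22 kHz}.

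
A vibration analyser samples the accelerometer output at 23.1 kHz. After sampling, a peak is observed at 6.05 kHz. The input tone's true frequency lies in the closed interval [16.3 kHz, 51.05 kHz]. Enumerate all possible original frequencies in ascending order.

17.05 kHz, 29.15 kHz, 40.15 kHz

Frequencies that alias to 6.05 kHz are k·fs ± 6.05 kHz for integer k ≥ 0.
k=0: 6.05 kHz.
k=1: 17.05 kHz, 29.15 kHz.
k=2: 40.15 kHz, 52.25 kHz.
k=3: 63.25 kHz, 75.35 kHz.
Within [16.3 kHz, 51.05 kHz]: 17.05 kHz, 29.15 kHz, 40.15 kHz.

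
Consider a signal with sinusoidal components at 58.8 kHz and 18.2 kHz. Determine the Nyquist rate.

Highest-frequency component: 58.8 kHz.
Nyquist rate = 2 × 58.8 kHz = 117.6 kHz.

117.6 kHz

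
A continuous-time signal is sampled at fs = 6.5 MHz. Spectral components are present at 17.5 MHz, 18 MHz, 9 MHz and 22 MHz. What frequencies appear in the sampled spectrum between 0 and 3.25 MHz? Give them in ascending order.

fs/2 = 3.25 MHz.
17.5 MHz mod fs = 4.5 MHz.
4.5 MHz > fs/2 = 3.25 MHz, folds to fs − 4.5 MHz = 2 MHz.
18 MHz mod fs = 5 MHz.
5 MHz > fs/2 = 3.25 MHz, folds to fs − 5 MHz = 1.5 MHz.
9 MHz mod fs = 2.5 MHz.
2.5 MHz ≤ fs/2 = 3.25 MHz, appears at 2.5 MHz.
22 MHz mod fs = 2.5 MHz.
2.5 MHz ≤ fs/2 = 3.25 MHz, appears at 2.5 MHz.
Distinct values: {1.5 MHz, 2 MHz, 2.5 MHz}.

1.5 MHz, 2 MHz, 2.5 MHz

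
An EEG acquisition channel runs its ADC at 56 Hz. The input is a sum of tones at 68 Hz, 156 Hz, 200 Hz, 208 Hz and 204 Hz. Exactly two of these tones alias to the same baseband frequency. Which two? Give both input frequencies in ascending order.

68 Hz, 156 Hz

fs/2 = 28 Hz.
68 Hz mod fs = 12 Hz.
12 Hz ≤ fs/2 = 28 Hz, appears at 12 Hz.
156 Hz mod fs = 44 Hz.
44 Hz > fs/2 = 28 Hz, folds to fs − 44 Hz = 12 Hz.
200 Hz mod fs = 32 Hz.
32 Hz > fs/2 = 28 Hz, folds to fs − 32 Hz = 24 Hz.
208 Hz mod fs = 40 Hz.
40 Hz > fs/2 = 28 Hz, folds to fs − 40 Hz = 16 Hz.
204 Hz mod fs = 36 Hz.
36 Hz > fs/2 = 28 Hz, folds to fs − 36 Hz = 20 Hz.
68 Hz and 156 Hz both map to 12 Hz.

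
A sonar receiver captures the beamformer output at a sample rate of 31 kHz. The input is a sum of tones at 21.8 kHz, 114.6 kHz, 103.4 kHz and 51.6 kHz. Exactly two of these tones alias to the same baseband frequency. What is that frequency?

10.4 kHz

fs/2 = 15.5 kHz.
21.8 kHz > fs/2 = 15.5 kHz, folds to fs − 21.8 kHz = 9.2 kHz.
114.6 kHz mod fs = 21.6 kHz.
21.6 kHz > fs/2 = 15.5 kHz, folds to fs − 21.6 kHz = 9.4 kHz.
103.4 kHz mod fs = 10.4 kHz.
10.4 kHz ≤ fs/2 = 15.5 kHz, appears at 10.4 kHz.
51.6 kHz mod fs = 20.6 kHz.
20.6 kHz > fs/2 = 15.5 kHz, folds to fs − 20.6 kHz = 10.4 kHz.
51.6 kHz and 103.4 kHz both map to 10.4 kHz.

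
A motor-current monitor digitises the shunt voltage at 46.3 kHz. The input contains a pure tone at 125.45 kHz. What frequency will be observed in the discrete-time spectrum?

13.45 kHz

125.45 kHz mod fs = 32.85 kHz.
32.85 kHz > fs/2 = 23.15 kHz, folds to fs − 32.85 kHz = 13.45 kHz.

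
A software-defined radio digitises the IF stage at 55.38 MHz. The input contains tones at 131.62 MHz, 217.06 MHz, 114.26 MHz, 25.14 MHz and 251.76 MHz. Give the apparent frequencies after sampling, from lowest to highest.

3.5 MHz, 4.46 MHz, 20.86 MHz, 25.14 MHz

fs/2 = 27.69 MHz.
131.62 MHz mod fs = 20.86 MHz.
20.86 MHz ≤ fs/2 = 27.69 MHz, appears at 20.86 MHz.
217.06 MHz mod fs = 50.92 MHz.
50.92 MHz > fs/2 = 27.69 MHz, folds to fs − 50.92 MHz = 4.46 MHz.
114.26 MHz mod fs = 3.5 MHz.
3.5 MHz ≤ fs/2 = 27.69 MHz, appears at 3.5 MHz.
25.14 MHz ≤ fs/2 = 27.69 MHz, passes unchanged.
251.76 MHz mod fs = 30.24 MHz.
30.24 MHz > fs/2 = 27.69 MHz, folds to fs − 30.24 MHz = 25.14 MHz.
Distinct values: {3.5 MHz, 4.46 MHz, 20.86 MHz, 25.14 MHz}.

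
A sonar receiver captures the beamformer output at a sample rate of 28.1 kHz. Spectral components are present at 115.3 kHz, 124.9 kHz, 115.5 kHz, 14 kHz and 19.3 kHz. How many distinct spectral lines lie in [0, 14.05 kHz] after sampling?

fs/2 = 14.05 kHz.
115.3 kHz mod fs = 2.9 kHz.
2.9 kHz ≤ fs/2 = 14.05 kHz, appears at 2.9 kHz.
124.9 kHz mod fs = 12.5 kHz.
12.5 kHz ≤ fs/2 = 14.05 kHz, appears at 12.5 kHz.
115.5 kHz mod fs = 3.1 kHz.
3.1 kHz ≤ fs/2 = 14.05 kHz, appears at 3.1 kHz.
14 kHz ≤ fs/2 = 14.05 kHz, passes unchanged.
19.3 kHz > fs/2 = 14.05 kHz, folds to fs − 19.3 kHz = 8.8 kHz.
Distinct values: {2.9 kHz, 3.1 kHz, 8.8 kHz, 12.5 kHz, 14 kHz} → 5.

5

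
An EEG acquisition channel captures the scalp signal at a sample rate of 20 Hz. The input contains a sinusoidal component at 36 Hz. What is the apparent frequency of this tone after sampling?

4 Hz

36 Hz mod fs = 16 Hz.
16 Hz > fs/2 = 10 Hz, folds to fs − 16 Hz = 4 Hz.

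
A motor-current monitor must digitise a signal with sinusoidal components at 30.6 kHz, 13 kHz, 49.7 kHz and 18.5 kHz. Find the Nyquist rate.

Highest-frequency component: 49.7 kHz.
Nyquist rate = 2 × 49.7 kHz = 99.4 kHz.

99.4 kHz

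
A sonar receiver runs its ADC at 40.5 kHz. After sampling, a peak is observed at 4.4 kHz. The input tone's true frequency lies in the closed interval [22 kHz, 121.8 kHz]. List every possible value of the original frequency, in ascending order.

Frequencies that alias to 4.4 kHz are k·fs ± 4.4 kHz for integer k ≥ 0.
k=0: 4.4 kHz.
k=1: 36.1 kHz, 44.9 kHz.
k=2: 76.6 kHz, 85.4 kHz.
k=3: 117.1 kHz, 125.9 kHz.
k=4: 157.6 kHz, 166.4 kHz.
Within [22 kHz, 121.8 kHz]: 36.1 kHz, 44.9 kHz, 76.6 kHz, 85.4 kHz, 117.1 kHz.

36.1 kHz, 44.9 kHz, 76.6 kHz, 85.4 kHz, 117.1 kHz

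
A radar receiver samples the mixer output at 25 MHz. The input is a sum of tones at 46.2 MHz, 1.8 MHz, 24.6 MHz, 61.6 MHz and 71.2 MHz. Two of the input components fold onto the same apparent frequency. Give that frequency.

3.8 MHz

fs/2 = 12.5 MHz.
46.2 MHz mod fs = 21.2 MHz.
21.2 MHz > fs/2 = 12.5 MHz, folds to fs − 21.2 MHz = 3.8 MHz.
1.8 MHz ≤ fs/2 = 12.5 MHz, passes unchanged.
24.6 MHz > fs/2 = 12.5 MHz, folds to fs − 24.6 MHz = 0.4 MHz.
61.6 MHz mod fs = 11.6 MHz.
11.6 MHz ≤ fs/2 = 12.5 MHz, appears at 11.6 MHz.
71.2 MHz mod fs = 21.2 MHz.
21.2 MHz > fs/2 = 12.5 MHz, folds to fs − 21.2 MHz = 3.8 MHz.
46.2 MHz and 71.2 MHz both map to 3.8 MHz.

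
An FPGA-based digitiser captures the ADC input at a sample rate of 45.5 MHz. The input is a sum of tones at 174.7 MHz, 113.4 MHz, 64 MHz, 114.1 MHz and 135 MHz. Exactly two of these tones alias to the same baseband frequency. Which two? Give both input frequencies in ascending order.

fs/2 = 22.75 MHz.
174.7 MHz mod fs = 38.2 MHz.
38.2 MHz > fs/2 = 22.75 MHz, folds to fs − 38.2 MHz = 7.3 MHz.
113.4 MHz mod fs = 22.4 MHz.
22.4 MHz ≤ fs/2 = 22.75 MHz, appears at 22.4 MHz.
64 MHz mod fs = 18.5 MHz.
18.5 MHz ≤ fs/2 = 22.75 MHz, appears at 18.5 MHz.
114.1 MHz mod fs = 23.1 MHz.
23.1 MHz > fs/2 = 22.75 MHz, folds to fs − 23.1 MHz = 22.4 MHz.
135 MHz mod fs = 44 MHz.
44 MHz > fs/2 = 22.75 MHz, folds to fs − 44 MHz = 1.5 MHz.
113.4 MHz and 114.1 MHz both map to 22.4 MHz.

113.4 MHz, 114.1 MHz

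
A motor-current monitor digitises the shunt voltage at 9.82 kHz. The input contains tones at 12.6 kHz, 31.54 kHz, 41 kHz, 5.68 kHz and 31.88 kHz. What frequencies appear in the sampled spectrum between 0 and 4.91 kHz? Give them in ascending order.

1.72 kHz, 2.08 kHz, 2.42 kHz, 2.78 kHz, 4.14 kHz

fs/2 = 4.91 kHz.
12.6 kHz mod fs = 2.78 kHz.
2.78 kHz ≤ fs/2 = 4.91 kHz, appears at 2.78 kHz.
31.54 kHz mod fs = 2.08 kHz.
2.08 kHz ≤ fs/2 = 4.91 kHz, appears at 2.08 kHz.
41 kHz mod fs = 1.72 kHz.
1.72 kHz ≤ fs/2 = 4.91 kHz, appears at 1.72 kHz.
5.68 kHz > fs/2 = 4.91 kHz, folds to fs − 5.68 kHz = 4.14 kHz.
31.88 kHz mod fs = 2.42 kHz.
2.42 kHz ≤ fs/2 = 4.91 kHz, appears at 2.42 kHz.
Distinct values: {1.72 kHz, 2.08 kHz, 2.42 kHz, 2.78 kHz, 4.14 kHz}.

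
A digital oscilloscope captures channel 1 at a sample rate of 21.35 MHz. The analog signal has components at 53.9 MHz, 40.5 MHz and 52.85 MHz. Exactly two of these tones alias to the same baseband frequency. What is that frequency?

fs/2 = 10.675 MHz.
53.9 MHz mod fs = 11.2 MHz.
11.2 MHz > fs/2 = 10.675 MHz, folds to fs − 11.2 MHz = 10.15 MHz.
40.5 MHz mod fs = 19.15 MHz.
19.15 MHz > fs/2 = 10.675 MHz, folds to fs − 19.15 MHz = 2.2 MHz.
52.85 MHz mod fs = 10.15 MHz.
10.15 MHz ≤ fs/2 = 10.675 MHz, appears at 10.15 MHz.
52.85 MHz and 53.9 MHz both map to 10.15 MHz.

10.15 MHz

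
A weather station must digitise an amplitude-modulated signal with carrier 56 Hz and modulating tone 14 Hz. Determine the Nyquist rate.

140 Hz

AM sidebands sit at fc ± fm = 42 Hz and 70 Hz.
Highest-frequency component: 70 Hz.
Nyquist rate = 2 × 70 Hz = 140 Hz.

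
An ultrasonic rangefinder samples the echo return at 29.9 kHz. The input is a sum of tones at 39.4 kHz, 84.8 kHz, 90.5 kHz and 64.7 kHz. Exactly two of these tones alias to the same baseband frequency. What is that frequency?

fs/2 = 14.95 kHz.
39.4 kHz mod fs = 9.5 kHz.
9.5 kHz ≤ fs/2 = 14.95 kHz, appears at 9.5 kHz.
84.8 kHz mod fs = 25 kHz.
25 kHz > fs/2 = 14.95 kHz, folds to fs − 25 kHz = 4.9 kHz.
90.5 kHz mod fs = 0.8 kHz.
0.8 kHz ≤ fs/2 = 14.95 kHz, appears at 0.8 kHz.
64.7 kHz mod fs = 4.9 kHz.
4.9 kHz ≤ fs/2 = 14.95 kHz, appears at 4.9 kHz.
64.7 kHz and 84.8 kHz both map to 4.9 kHz.

4.9 kHz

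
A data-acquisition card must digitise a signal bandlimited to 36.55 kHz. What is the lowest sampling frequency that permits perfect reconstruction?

73.1 kHz

Nyquist rate = 2 × 36.55 kHz = 73.1 kHz.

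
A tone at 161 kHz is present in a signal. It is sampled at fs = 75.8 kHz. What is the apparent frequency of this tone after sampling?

9.4 kHz

161 kHz mod fs = 9.4 kHz.
9.4 kHz ≤ fs/2 = 37.9 kHz, appears at 9.4 kHz.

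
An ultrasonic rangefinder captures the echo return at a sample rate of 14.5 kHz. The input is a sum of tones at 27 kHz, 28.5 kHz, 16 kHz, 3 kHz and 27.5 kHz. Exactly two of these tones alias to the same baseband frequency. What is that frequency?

1.5 kHz

fs/2 = 7.25 kHz.
27 kHz mod fs = 12.5 kHz.
12.5 kHz > fs/2 = 7.25 kHz, folds to fs − 12.5 kHz = 2 kHz.
28.5 kHz mod fs = 14 kHz.
14 kHz > fs/2 = 7.25 kHz, folds to fs − 14 kHz = 0.5 kHz.
16 kHz mod fs = 1.5 kHz.
1.5 kHz ≤ fs/2 = 7.25 kHz, appears at 1.5 kHz.
3 kHz ≤ fs/2 = 7.25 kHz, passes unchanged.
27.5 kHz mod fs = 13 kHz.
13 kHz > fs/2 = 7.25 kHz, folds to fs − 13 kHz = 1.5 kHz.
16 kHz and 27.5 kHz both map to 1.5 kHz.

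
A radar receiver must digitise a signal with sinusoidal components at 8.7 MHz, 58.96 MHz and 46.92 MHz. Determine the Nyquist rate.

117.92 MHz

Highest-frequency component: 58.96 MHz.
Nyquist rate = 2 × 58.96 MHz = 117.92 MHz.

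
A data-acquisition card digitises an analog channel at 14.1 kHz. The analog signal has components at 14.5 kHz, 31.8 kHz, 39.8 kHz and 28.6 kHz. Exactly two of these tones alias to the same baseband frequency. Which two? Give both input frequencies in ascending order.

14.5 kHz, 28.6 kHz

fs/2 = 7.05 kHz.
14.5 kHz mod fs = 0.4 kHz.
0.4 kHz ≤ fs/2 = 7.05 kHz, appears at 0.4 kHz.
31.8 kHz mod fs = 3.6 kHz.
3.6 kHz ≤ fs/2 = 7.05 kHz, appears at 3.6 kHz.
39.8 kHz mod fs = 11.6 kHz.
11.6 kHz > fs/2 = 7.05 kHz, folds to fs − 11.6 kHz = 2.5 kHz.
28.6 kHz mod fs = 0.4 kHz.
0.4 kHz ≤ fs/2 = 7.05 kHz, appears at 0.4 kHz.
14.5 kHz and 28.6 kHz both map to 0.4 kHz.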